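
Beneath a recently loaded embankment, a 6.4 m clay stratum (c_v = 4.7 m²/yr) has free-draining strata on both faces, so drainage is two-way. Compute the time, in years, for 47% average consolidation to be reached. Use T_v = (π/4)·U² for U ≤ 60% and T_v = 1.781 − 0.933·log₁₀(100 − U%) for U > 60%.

t ≈ 0.378 years

Drainage path length: H_d = H/2 = 3.2 m (double drainage).
U ≤ 60%: T_v = (π/4)·U² = (π/4)×0.47² = 0.17349.
t = T_v·H_d²/c_v = 0.17349×3.2²/4.7 = 0.378 years.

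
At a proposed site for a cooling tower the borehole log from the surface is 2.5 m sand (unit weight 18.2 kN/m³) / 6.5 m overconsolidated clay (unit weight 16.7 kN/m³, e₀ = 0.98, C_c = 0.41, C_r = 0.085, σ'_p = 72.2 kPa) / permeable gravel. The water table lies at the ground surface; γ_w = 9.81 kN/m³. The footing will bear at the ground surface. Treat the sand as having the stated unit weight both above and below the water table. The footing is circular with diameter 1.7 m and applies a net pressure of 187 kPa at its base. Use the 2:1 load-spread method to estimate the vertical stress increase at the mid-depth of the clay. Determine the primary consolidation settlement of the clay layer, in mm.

S_c ≈ 24.5 mm

Mid-depth of clay below the ground surface: z = 2.5 + 6.5/2 = 5.75 m.
Total vertical stress at mid-clay: σ_v = 18.2×2.5 + 16.7×3.25 = 99.775 kPa.
Pore pressure: u = 9.81×(5.75 − 0) = 56.408 kPa.
Initial effective stress: σ'_0 = σ_v − u = 99.775 − 56.408 = 43.367 kPa.
Stress increase at mid-clay by the 2:1 spreading method:
Δσ ≈ qD²/(D+z)² = 187×1.7²/(1.7+5.75)² = 9.737 kPa
Final effective stress: σ'_f = 43.367 + 9.737 = 53.104 kPa.
σ'_f = 53.104 ≤ σ'_p = 72.2 kPa, so the clay remains overconsolidated and only the recompression index applies:
S_c = C_r·H/(1+e₀)·log₁₀(σ'_f/σ'_0) = 0.085×6.5/1.98×log₁₀(53.104/43.367)
    = 0.27904 × 0.087968 = 0.02455 m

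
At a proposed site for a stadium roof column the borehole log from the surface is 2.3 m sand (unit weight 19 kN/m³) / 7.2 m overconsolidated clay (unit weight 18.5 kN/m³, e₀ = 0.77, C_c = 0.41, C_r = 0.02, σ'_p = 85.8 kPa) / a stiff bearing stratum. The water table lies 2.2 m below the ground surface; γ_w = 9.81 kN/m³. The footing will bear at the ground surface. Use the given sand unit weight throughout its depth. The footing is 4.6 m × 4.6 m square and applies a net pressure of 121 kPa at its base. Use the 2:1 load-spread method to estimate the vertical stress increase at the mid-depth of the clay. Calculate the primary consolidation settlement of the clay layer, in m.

S_c ≈ 0.0958 m

Mid-depth of clay below the ground surface: z = 2.3 + 7.2/2 = 5.9 m.
Total vertical stress at mid-clay: σ_v = 19×2.3 + 18.5×3.6 = 110.3 kPa.
Pore pressure: u = 9.81×(5.9 − 2.2) = 36.297 kPa.
Initial effective stress: σ'_0 = σ_v − u = 110.3 − 36.297 = 74.003 kPa.
Stress increase at mid-clay by the 2:1 spreading method:
Δσ = qBL/((B+z)(L+z)) = 121×4.6×4.6/((4.6+5.9)(4.6+5.9)) = 23.223 kPa
Final effective stress: σ'_f = 74.003 + 23.223 = 97.226 kPa.
σ'_f = 97.226 > σ'_p = 85.8 kPa, so the stress path crosses the preconsolidation pressure — recompression up to σ'_p, then virgin compression beyond:
S_c = H/(1+e₀)·[C_r·log₁₀(σ'_p/σ'_0) + C_c·log₁₀(σ'_f/σ'_p)]
    = 7.2/1.77 × [0.02×log₁₀(85.8/74.003) + 0.41×log₁₀(97.226/85.8)]
    = 4.0678 × [0.0012848 + 0.022261] = 0.09578 m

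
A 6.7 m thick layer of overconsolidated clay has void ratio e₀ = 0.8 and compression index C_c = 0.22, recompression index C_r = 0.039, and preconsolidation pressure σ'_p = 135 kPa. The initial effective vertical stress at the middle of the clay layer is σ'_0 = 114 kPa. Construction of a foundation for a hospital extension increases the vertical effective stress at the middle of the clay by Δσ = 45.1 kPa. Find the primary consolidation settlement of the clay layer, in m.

S_c ≈ 0.0691 m

Final effective stress: σ'_f = 114 + 45.1 = 159.1 kPa.
σ'_f = 159.1 > σ'_p = 135 kPa, so the stress path crosses the preconsolidation pressure — recompression up to σ'_p, then virgin compression beyond:
S_c = H/(1+e₀)·[C_r·log₁₀(σ'_p/σ'_0) + C_c·log₁₀(σ'_f/σ'_p)]
    = 6.7/1.8 × [0.039×log₁₀(135/114) + 0.22×log₁₀(159.1/135)]
    = 3.7222 × [0.0028637 + 0.015694] = 0.06908 m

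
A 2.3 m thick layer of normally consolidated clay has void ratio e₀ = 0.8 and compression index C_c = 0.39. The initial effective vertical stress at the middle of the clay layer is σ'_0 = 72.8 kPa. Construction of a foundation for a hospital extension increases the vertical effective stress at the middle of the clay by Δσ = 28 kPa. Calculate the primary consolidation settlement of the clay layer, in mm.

S_c ≈ 70.4 mm

Final effective stress: σ'_f = σ'_0 + Δσ = 72.8 + 28 = 100.8 kPa.
Normally consolidated clay, so the full stress increment lies on the virgin compression line:
S_c = C_c·H/(1+e₀)·log₁₀(σ'_f/σ'_0) = 0.39×2.3/(1+0.8)×log₁₀(100.8/72.8)
    = 0.49833 × 0.14133 = 0.07043 m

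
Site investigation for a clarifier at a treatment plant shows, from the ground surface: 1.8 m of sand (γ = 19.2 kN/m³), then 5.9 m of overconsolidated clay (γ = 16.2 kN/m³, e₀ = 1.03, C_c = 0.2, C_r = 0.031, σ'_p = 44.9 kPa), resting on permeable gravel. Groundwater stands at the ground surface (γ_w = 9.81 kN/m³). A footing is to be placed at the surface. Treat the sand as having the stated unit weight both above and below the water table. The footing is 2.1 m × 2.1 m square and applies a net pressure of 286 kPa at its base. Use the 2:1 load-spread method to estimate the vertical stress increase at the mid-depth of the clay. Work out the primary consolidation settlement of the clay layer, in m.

Mid-depth of clay below the ground surface: z = 1.8 + 5.9/2 = 4.75 m.
Total vertical stress at mid-clay: σ_v = 19.2×1.8 + 16.2×2.95 = 82.35 kPa.
Pore pressure: u = 9.81×(4.75 − 0) = 46.598 kPa.
Initial effective stress: σ'_0 = σ_v − u = 82.35 − 46.598 = 35.752 kPa.
Stress increase at mid-clay by the 2:1 spreading method:
Δσ = qBL/((B+z)(L+z)) = 286×2.1×2.1/((2.1+4.75)(2.1+4.75)) = 26.88 kPa
Final effective stress: σ'_f = 35.752 + 26.88 = 62.632 kPa.
σ'_f = 62.632 > σ'_p = 44.9 kPa, so the stress path crosses the preconsolidation pressure — recompression up to σ'_p, then virgin compression beyond:
S_c = H/(1+e₀)·[C_r·log₁₀(σ'_p/σ'_0) + C_c·log₁₀(σ'_f/σ'_p)]
    = 5.9/2.03 × [0.031×log₁₀(44.9/35.752) + 0.2×log₁₀(62.632/44.9)]
    = 2.9064 × [0.0030673 + 0.02891] = 0.09294 m

S_c ≈ 0.0929 m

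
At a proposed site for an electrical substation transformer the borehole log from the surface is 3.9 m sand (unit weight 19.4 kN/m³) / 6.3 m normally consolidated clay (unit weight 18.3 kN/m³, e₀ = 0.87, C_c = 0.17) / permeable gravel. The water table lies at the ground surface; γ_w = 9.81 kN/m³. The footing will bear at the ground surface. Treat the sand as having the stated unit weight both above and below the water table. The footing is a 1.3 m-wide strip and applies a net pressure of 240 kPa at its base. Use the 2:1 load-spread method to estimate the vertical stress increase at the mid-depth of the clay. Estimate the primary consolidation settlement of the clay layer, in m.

Mid-depth of clay below the ground surface: z = 3.9 + 6.3/2 = 7.05 m.
Total vertical stress at mid-clay: σ_v = 19.4×3.9 + 18.3×3.15 = 133.31 kPa.
Pore pressure: u = 9.81×(7.05 − 0) = 69.16 kPa.
Initial effective stress: σ'_0 = σ_v − u = 133.31 − 69.16 = 64.15 kPa.
Stress increase at mid-clay by the 2:1 spreading method:
Δσ = qB/(B+z) = 240×1.3/(1.3+7.05) = 37.365 kPa
Final effective stress: σ'_f = σ'_0 + Δσ = 64.15 + 37.365 = 101.52 kPa.
Normally consolidated clay, so the full stress increment lies on the virgin compression line:
S_c = C_c·H/(1+e₀)·log₁₀(σ'_f/σ'_0) = 0.17×6.3/(1+0.87)×log₁₀(101.52/64.15)
    = 0.57273 × 0.19935 = 0.1142 m

S_c ≈ 0.114 m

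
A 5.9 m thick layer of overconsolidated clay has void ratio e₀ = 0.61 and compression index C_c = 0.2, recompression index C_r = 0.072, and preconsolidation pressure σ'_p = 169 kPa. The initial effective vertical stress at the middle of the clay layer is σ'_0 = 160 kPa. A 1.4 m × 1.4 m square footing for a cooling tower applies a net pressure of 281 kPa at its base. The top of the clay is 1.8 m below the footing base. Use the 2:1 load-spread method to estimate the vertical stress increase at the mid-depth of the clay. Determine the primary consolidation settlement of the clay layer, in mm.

Mid-depth of clay below the footing base: z = 1.8 + 5.9/2 = 4.75 m.
Stress increase at mid-clay by the 2:1 spreading method:
Δσ = qBL/((B+z)(L+z)) = 281×1.4×1.4/((1.4+4.75)(1.4+4.75)) = 14.562 kPa
Final effective stress: σ'_f = 160 + 14.562 = 174.56 kPa.
σ'_f = 174.56 > σ'_p = 169 kPa, so the stress path crosses the preconsolidation pressure — recompression up to σ'_p, then virgin compression beyond:
S_c = H/(1+e₀)·[C_r·log₁₀(σ'_p/σ'_0) + C_c·log₁₀(σ'_f/σ'_p)]
    = 5.9/1.61 × [0.072×log₁₀(169/160) + 0.2×log₁₀(174.56/169)]
    = 3.6646 × [0.0017112 + 0.0028116] = 0.01657 m

S_c ≈ 16.6 mm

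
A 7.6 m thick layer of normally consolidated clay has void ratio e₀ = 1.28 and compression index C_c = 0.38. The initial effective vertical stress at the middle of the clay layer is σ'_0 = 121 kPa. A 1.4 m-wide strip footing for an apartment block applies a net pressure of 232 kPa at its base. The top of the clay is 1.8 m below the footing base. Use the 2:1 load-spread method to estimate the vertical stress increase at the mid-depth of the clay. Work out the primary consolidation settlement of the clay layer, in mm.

Mid-depth of clay below the footing base: z = 1.8 + 7.6/2 = 5.6 m.
Stress increase at mid-clay by the 2:1 spreading method:
Δσ = qB/(B+z) = 232×1.4/(1.4+5.6) = 46.4 kPa
Final effective stress: σ'_f = σ'_0 + Δσ = 121 + 46.4 = 167.4 kPa.
Normally consolidated clay, so the full stress increment lies on the virgin compression line:
S_c = C_c·H/(1+e₀)·log₁₀(σ'_f/σ'_0) = 0.38×7.6/(1+1.28)×log₁₀(167.4/121)
    = 1.2667 × 0.14097 = 0.1786 m

S_c ≈ 179 mm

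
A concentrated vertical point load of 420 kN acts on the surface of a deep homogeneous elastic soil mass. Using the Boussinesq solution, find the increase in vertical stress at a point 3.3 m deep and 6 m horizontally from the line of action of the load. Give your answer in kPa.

Boussinesq vertical stress below a point load on an elastic half-space:
Δσ_z = 3P/(2πz²) · [1 + (r/z)²]^(−5/2)
r/z = 6/3.3 = 1.8182; [1+(r/z)²]^(−5/2) = 0.025994.
Δσ_z = 3×420/(2π×3.3²) × 0.025994 = 18.415 × 0.025994 = 0.4787 kPa

Δσ_z ≈ 0.479 kPa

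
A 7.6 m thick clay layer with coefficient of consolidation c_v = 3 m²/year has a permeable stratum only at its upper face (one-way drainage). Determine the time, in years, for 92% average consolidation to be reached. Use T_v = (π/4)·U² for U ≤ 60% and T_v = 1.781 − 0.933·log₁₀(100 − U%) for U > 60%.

t ≈ 18.1 years

Drainage path length: H_d = H = 7.6 m (single drainage).
U > 60%: T_v = 1.781 − 0.933·log₁₀(100 − 92) = 0.93842.
t = T_v·H_d²/c_v = 0.93842×7.6²/3 = 18.07 years.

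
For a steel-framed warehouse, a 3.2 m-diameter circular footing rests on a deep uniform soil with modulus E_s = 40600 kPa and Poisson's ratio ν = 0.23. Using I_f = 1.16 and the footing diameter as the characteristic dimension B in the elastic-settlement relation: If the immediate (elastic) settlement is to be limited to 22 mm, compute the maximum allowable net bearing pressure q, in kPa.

q ≈ 254 kPa

S_e = q·B·(1−ν²)/E_s · I_f  ⇒  q = S_e·E_s / (B·(1−ν²)·I_f).
q = 0.022 × 40600 / (3.2 × 0.9471 × 1.16) = 254.1 kPa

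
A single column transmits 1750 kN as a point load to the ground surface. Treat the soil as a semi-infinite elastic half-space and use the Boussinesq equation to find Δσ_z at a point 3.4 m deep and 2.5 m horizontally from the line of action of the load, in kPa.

Δσ_z ≈ 24.5 kPa

Boussinesq vertical stress below a point load on an elastic half-space:
Δσ_z = 3P/(2πz²) · [1 + (r/z)²]^(−5/2)
r/z = 2.5/3.4 = 0.73529; [1+(r/z)²]^(−5/2) = 0.33942.
Δσ_z = 3×1750/(2π×3.4²) × 0.33942 = 72.281 × 0.33942 = 24.53 kPa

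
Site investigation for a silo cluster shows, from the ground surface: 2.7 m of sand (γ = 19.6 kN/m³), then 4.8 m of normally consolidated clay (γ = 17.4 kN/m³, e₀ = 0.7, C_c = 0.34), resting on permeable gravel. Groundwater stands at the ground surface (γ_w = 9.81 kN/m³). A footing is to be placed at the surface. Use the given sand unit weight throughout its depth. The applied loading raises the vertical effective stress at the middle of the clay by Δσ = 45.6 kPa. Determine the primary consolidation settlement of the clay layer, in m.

Mid-depth of clay below the ground surface: z = 2.7 + 4.8/2 = 5.1 m.
Total vertical stress at mid-clay: σ_v = 19.6×2.7 + 17.4×2.4 = 94.68 kPa.
Pore pressure: u = 9.81×(5.1 − 0) = 50.031 kPa.
Initial effective stress: σ'_0 = σ_v − u = 94.68 − 50.031 = 44.649 kPa.
Final effective stress: σ'_f = σ'_0 + Δσ = 44.649 + 45.6 = 90.249 kPa.
Normally consolidated clay, so the full stress increment lies on the virgin compression line:
S_c = C_c·H/(1+e₀)·log₁₀(σ'_f/σ'_0) = 0.34×4.8/(1+0.7)×log₁₀(90.249/44.649)
    = 0.96 × 0.30563 = 0.2934 m

S_c ≈ 0.293 m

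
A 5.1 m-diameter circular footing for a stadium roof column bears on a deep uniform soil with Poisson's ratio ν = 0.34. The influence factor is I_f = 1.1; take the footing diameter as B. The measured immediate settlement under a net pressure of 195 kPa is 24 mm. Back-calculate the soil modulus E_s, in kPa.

S_e = q·B·(1−ν²)/E_s · I_f  ⇒  E_s = q·B·(1−ν²)·I_f / S_e.
E_s = 195 × 5.1 × 0.8844 × 1.1 / 0.024 = 40310 kPa

E_s ≈ 40300 kPa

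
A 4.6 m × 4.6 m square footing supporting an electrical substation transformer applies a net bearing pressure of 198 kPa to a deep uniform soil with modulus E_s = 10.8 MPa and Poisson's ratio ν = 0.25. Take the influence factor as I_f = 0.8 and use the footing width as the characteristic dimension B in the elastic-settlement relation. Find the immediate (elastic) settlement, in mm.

Immediate (elastic) settlement: S_e = q·B·(1−ν²)/E_s · I_f.
E_s = 10.8 MPa = 10800 kPa.
S_e = 198 × 4.6 × (1 − 0.25²) / 10800 × 0.8
    = 198 × 4.6 × 0.9375 / 10800 × 0.8
    = 0.06325 m = 63.25 mm

S_e ≈ 63.2 mm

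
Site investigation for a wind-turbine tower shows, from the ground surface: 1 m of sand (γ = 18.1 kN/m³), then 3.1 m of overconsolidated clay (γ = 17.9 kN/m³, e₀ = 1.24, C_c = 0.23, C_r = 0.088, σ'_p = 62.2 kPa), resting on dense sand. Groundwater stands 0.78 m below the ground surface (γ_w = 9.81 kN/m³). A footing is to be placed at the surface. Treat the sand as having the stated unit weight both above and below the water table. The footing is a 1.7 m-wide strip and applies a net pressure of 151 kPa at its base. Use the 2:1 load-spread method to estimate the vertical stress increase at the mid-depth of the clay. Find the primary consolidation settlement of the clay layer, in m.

Mid-depth of clay below the ground surface: z = 1 + 3.1/2 = 2.55 m.
Total vertical stress at mid-clay: σ_v = 18.1×1 + 17.9×1.55 = 45.845 kPa.
Pore pressure: u = 9.81×(2.55 − 0.78) = 17.364 kPa.
Initial effective stress: σ'_0 = σ_v − u = 45.845 − 17.364 = 28.481 kPa.
Stress increase at mid-clay by the 2:1 spreading method:
Δσ = qB/(B+z) = 151×1.7/(1.7+2.55) = 60.4 kPa
Final effective stress: σ'_f = 28.481 + 60.4 = 88.881 kPa.
σ'_f = 88.881 > σ'_p = 62.2 kPa, so the stress path crosses the preconsolidation pressure — recompression up to σ'_p, then virgin compression beyond:
S_c = H/(1+e₀)·[C_r·log₁₀(σ'_p/σ'_0) + C_c·log₁₀(σ'_f/σ'_p)]
    = 3.1/2.24 × [0.088×log₁₀(62.2/28.481) + 0.23×log₁₀(88.881/62.2)]
    = 1.3839 × [0.029853 + 0.035654] = 0.09066 m

S_c ≈ 0.0907 m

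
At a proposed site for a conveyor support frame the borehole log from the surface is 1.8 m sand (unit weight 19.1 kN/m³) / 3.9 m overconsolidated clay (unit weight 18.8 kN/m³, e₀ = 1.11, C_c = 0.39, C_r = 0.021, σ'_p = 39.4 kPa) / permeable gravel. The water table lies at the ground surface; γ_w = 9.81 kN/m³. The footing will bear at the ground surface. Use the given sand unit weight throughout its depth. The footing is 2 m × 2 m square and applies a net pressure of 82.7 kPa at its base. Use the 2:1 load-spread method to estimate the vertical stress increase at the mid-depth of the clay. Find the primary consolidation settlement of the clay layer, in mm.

Mid-depth of clay below the ground surface: z = 1.8 + 3.9/2 = 3.75 m.
Total vertical stress at mid-clay: σ_v = 19.1×1.8 + 18.8×1.95 = 71.04 kPa.
Pore pressure: u = 9.81×(3.75 − 0) = 36.788 kPa.
Initial effective stress: σ'_0 = σ_v − u = 71.04 − 36.788 = 34.252 kPa.
Stress increase at mid-clay by the 2:1 spreading method:
Δσ = qBL/((B+z)(L+z)) = 82.7×2×2/((2+3.75)(2+3.75)) = 10.005 kPa
Final effective stress: σ'_f = 34.252 + 10.005 = 44.257 kPa.
σ'_f = 44.257 > σ'_p = 39.4 kPa, so the stress path crosses the preconsolidation pressure — recompression up to σ'_p, then virgin compression beyond:
S_c = H/(1+e₀)·[C_r·log₁₀(σ'_p/σ'_0) + C_c·log₁₀(σ'_f/σ'_p)]
    = 3.9/2.11 × [0.021×log₁₀(39.4/34.252) + 0.39×log₁₀(44.257/39.4)]
    = 1.8483 × [0.001277 + 0.019689] = 0.03875 m

S_c ≈ 38.8 mm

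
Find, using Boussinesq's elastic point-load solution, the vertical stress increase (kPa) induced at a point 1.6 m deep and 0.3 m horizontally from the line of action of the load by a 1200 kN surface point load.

Boussinesq vertical stress below a point load on an elastic half-space:
Δσ_z = 3P/(2πz²) · [1 + (r/z)²]^(−5/2)
r/z = 0.3/1.6 = 0.1875; [1+(r/z)²]^(−5/2) = 0.91724.
Δσ_z = 3×1200/(2π×1.6²) × 0.91724 = 223.81 × 0.91724 = 205.3 kPa

Δσ_z ≈ 205 kPa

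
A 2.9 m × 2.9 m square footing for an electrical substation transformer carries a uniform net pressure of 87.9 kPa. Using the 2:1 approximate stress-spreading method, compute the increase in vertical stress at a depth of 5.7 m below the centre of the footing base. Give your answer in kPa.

By the 2:1 method the load spreads at 1 horizontal : 2 vertical, so at depth z the loaded area has grown by z in each plan dimension:
Δσ = qBL/((B+z)(L+z)) = 87.9×2.9×2.9/((2.9+5.7)(2.9+5.7)) = 9.9951 kPa

Δσ_z ≈ 10 kPa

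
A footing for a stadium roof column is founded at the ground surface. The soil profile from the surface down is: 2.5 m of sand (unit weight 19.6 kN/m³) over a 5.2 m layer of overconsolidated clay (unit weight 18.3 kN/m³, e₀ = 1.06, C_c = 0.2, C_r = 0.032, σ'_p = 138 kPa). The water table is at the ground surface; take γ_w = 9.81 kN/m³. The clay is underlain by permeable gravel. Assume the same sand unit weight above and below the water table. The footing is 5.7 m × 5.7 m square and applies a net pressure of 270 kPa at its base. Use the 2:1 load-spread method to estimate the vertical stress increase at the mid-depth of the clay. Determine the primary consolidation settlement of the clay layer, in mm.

S_c ≈ 33.7 mm

Mid-depth of clay below the ground surface: z = 2.5 + 5.2/2 = 5.1 m.
Total vertical stress at mid-clay: σ_v = 19.6×2.5 + 18.3×2.6 = 96.58 kPa.
Pore pressure: u = 9.81×(5.1 − 0) = 50.031 kPa.
Initial effective stress: σ'_0 = σ_v − u = 96.58 − 50.031 = 46.549 kPa.
Stress increase at mid-clay by the 2:1 spreading method:
Δσ = qBL/((B+z)(L+z)) = 270×5.7×5.7/((5.7+5.1)(5.7+5.1)) = 75.208 kPa
Final effective stress: σ'_f = 46.549 + 75.208 = 121.76 kPa.
σ'_f = 121.76 ≤ σ'_p = 138 kPa, so the clay remains overconsolidated and only the recompression index applies:
S_c = C_r·H/(1+e₀)·log₁₀(σ'_f/σ'_0) = 0.032×5.2/2.06×log₁₀(121.76/46.549)
    = 0.080778 × 0.41759 = 0.03373 m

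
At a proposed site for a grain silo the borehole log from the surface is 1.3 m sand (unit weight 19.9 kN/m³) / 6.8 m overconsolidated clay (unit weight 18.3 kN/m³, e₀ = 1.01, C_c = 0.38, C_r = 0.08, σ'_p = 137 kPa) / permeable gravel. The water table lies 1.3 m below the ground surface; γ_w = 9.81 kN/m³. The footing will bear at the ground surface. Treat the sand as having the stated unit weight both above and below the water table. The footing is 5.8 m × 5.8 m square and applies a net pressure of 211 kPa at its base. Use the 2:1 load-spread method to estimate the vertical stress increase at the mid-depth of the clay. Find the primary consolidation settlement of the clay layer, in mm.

S_c ≈ 91.4 mm

Mid-depth of clay below the ground surface: z = 1.3 + 6.8/2 = 4.7 m.
Total vertical stress at mid-clay: σ_v = 19.9×1.3 + 18.3×3.4 = 88.09 kPa.
Pore pressure: u = 9.81×(4.7 − 1.3) = 33.354 kPa.
Initial effective stress: σ'_0 = σ_v − u = 88.09 − 33.354 = 54.736 kPa.
Stress increase at mid-clay by the 2:1 spreading method:
Δσ = qBL/((B+z)(L+z)) = 211×5.8×5.8/((5.8+4.7)(5.8+4.7)) = 64.381 kPa
Final effective stress: σ'_f = 54.736 + 64.381 = 119.12 kPa.
σ'_f = 119.12 ≤ σ'_p = 137 kPa, so the clay remains overconsolidated and only the recompression index applies:
S_c = C_r·H/(1+e₀)·log₁₀(σ'_f/σ'_0) = 0.08×6.8/2.01×log₁₀(119.12/54.736)
    = 0.27065 × 0.33771 = 0.0914 m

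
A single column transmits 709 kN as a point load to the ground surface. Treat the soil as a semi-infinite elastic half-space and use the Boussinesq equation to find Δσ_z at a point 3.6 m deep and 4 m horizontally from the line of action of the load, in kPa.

Boussinesq vertical stress below a point load on an elastic half-space:
Δσ_z = 3P/(2πz²) · [1 + (r/z)²]^(−5/2)
r/z = 4/3.6 = 1.1111; [1+(r/z)²]^(−5/2) = 0.13397.
Δσ_z = 3×709/(2π×3.6²) × 0.13397 = 26.121 × 0.13397 = 3.499 kPa

Δσ_z ≈ 3.5 kPa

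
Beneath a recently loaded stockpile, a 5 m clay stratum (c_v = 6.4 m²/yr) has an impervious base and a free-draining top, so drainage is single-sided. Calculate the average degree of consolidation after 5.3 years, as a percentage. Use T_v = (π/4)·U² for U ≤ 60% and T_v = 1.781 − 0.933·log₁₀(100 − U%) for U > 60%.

U ≈ 97.2 %

Drainage path length: H_d = H = 5 m (single drainage).
T_v = c_v·t/H_d² = 6.4×5.3/5² = 1.3568.
T_v = 1.3568 corresponds to the U > 60% branch:
U = 1 − 10^((1.781 − T_v)/0.933)/100 = 0.9715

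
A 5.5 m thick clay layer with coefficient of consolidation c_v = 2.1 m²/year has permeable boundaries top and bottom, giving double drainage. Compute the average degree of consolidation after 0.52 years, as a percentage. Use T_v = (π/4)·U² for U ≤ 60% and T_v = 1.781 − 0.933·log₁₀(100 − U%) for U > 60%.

Drainage path length: H_d = H/2 = 2.75 m (double drainage).
T_v = c_v·t/H_d² = 2.1×0.52/2.75² = 0.1444.
T_v = 0.1444 corresponds to the U ≤ 60% branch:
U = √(4T_v/π) = 0.4288

U ≈ 42.9 %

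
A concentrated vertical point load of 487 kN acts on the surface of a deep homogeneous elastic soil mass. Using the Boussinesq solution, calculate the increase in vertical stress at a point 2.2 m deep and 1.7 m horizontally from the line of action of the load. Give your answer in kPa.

Δσ_z ≈ 14.9 kPa

Boussinesq vertical stress below a point load on an elastic half-space:
Δσ_z = 3P/(2πz²) · [1 + (r/z)²]^(−5/2)
r/z = 1.7/2.2 = 0.77273; [1+(r/z)²]^(−5/2) = 0.31022.
Δσ_z = 3×487/(2π×2.2²) × 0.31022 = 48.042 × 0.31022 = 14.9 kPa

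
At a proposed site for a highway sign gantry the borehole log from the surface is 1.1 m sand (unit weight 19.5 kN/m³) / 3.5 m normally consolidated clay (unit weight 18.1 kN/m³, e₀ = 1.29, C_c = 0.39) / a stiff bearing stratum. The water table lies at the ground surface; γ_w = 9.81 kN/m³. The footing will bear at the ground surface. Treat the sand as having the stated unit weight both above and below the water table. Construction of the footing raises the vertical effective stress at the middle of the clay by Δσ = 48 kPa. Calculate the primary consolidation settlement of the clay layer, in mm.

Mid-depth of clay below the ground surface: z = 1.1 + 3.5/2 = 2.85 m.
Total vertical stress at mid-clay: σ_v = 19.5×1.1 + 18.1×1.75 = 53.125 kPa.
Pore pressure: u = 9.81×(2.85 − 0) = 27.959 kPa.
Initial effective stress: σ'_0 = σ_v − u = 53.125 − 27.959 = 25.166 kPa.
Final effective stress: σ'_f = σ'_0 + Δσ = 25.166 + 48 = 73.166 kPa.
Normally consolidated clay, so the full stress increment lies on the virgin compression line:
S_c = C_c·H/(1+e₀)·log₁₀(σ'_f/σ'_0) = 0.39×3.5/(1+1.29)×log₁₀(73.166/25.166)
    = 0.59607 × 0.4635 = 0.2763 m

S_c ≈ 276 mm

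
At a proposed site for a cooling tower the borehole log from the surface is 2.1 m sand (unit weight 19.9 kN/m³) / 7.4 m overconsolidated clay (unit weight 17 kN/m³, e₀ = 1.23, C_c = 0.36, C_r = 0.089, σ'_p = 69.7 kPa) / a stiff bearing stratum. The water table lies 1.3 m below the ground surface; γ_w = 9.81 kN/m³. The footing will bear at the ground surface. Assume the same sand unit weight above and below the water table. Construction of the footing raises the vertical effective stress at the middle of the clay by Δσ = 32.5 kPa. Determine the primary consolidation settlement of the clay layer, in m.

S_c ≈ 0.168 m

Mid-depth of clay below the ground surface: z = 2.1 + 7.4/2 = 5.8 m.
Total vertical stress at mid-clay: σ_v = 19.9×2.1 + 17×3.7 = 104.69 kPa.
Pore pressure: u = 9.81×(5.8 − 1.3) = 44.145 kPa.
Initial effective stress: σ'_0 = σ_v − u = 104.69 − 44.145 = 60.545 kPa.
Final effective stress: σ'_f = 60.545 + 32.5 = 93.045 kPa.
σ'_f = 93.045 > σ'_p = 69.7 kPa, so the stress path crosses the preconsolidation pressure — recompression up to σ'_p, then virgin compression beyond:
S_c = H/(1+e₀)·[C_r·log₁₀(σ'_p/σ'_0) + C_c·log₁₀(σ'_f/σ'_p)]
    = 7.4/2.23 × [0.089×log₁₀(69.7/60.545) + 0.36×log₁₀(93.045/69.7)]
    = 3.3184 × [0.0054428 + 0.045166] = 0.1679 m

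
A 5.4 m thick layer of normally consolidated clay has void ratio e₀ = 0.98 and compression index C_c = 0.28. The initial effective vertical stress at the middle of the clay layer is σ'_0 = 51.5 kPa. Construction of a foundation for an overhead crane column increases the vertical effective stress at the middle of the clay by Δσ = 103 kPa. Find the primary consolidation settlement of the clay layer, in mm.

S_c ≈ 364 mm

Final effective stress: σ'_f = σ'_0 + Δσ = 51.5 + 103 = 154.5 kPa.
Normally consolidated clay, so the full stress increment lies on the virgin compression line:
S_c = C_c·H/(1+e₀)·log₁₀(σ'_f/σ'_0) = 0.28×5.4/(1+0.98)×log₁₀(154.5/51.5)
    = 0.76364 × 0.47712 = 0.3643 m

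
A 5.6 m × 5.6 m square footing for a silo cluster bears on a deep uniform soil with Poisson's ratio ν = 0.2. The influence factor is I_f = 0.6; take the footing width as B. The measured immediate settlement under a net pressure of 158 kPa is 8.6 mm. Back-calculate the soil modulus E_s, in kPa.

S_e = q·B·(1−ν²)/E_s · I_f  ⇒  E_s = q·B·(1−ν²)·I_f / S_e.
E_s = 158 × 5.6 × 0.96 × 0.6 / 0.0086 = 59260 kPa

E_s ≈ 59300 kPa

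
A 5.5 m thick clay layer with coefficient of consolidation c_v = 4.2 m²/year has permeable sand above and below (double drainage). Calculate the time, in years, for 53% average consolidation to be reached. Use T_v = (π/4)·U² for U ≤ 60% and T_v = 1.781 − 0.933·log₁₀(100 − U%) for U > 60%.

Drainage path length: H_d = H/2 = 2.75 m (double drainage).
U ≤ 60%: T_v = (π/4)·U² = (π/4)×0.53² = 0.22062.
t = T_v·H_d²/c_v = 0.22062×2.75²/4.2 = 0.3972 years.

t ≈ 0.397 years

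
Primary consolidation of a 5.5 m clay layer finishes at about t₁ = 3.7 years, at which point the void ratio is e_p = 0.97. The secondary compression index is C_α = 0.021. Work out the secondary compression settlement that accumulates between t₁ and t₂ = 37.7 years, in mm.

Secondary compression: S_s = C_α·H/(1+e_p)·log₁₀(t₂/t₁)
S_s = 0.021×5.5/(1+0.97)×log₁₀(37.7/3.7)
    = 0.05863 × 1.008 = 0.05911 m

S_s ≈ 59.1 mm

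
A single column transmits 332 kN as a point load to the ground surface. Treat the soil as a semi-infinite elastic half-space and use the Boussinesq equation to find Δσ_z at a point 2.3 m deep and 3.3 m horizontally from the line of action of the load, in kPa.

Boussinesq vertical stress below a point load on an elastic half-space:
Δσ_z = 3P/(2πz²) · [1 + (r/z)²]^(−5/2)
r/z = 3.3/2.3 = 1.4348; [1+(r/z)²]^(−5/2) = 0.061121.
Δσ_z = 3×332/(2π×2.3²) × 0.061121 = 29.966 × 0.061121 = 1.832 kPa

Δσ_z ≈ 1.83 kPa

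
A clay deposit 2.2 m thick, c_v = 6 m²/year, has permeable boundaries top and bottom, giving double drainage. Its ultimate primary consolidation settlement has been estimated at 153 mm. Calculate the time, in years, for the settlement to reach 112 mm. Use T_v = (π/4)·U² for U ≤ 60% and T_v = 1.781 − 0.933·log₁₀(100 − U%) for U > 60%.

t ≈ 0.0905 years

Drainage path length: H_d = H/2 = 1.1 m (double drainage).
U = S(t)/S_ult = 112/153 = 0.732.
U > 60%: T_v = 1.781 − 0.933·log₁₀(100 − 73.203) = 0.44859.
t = T_v·H_d²/c_v = 0.44859×1.1²/6 = 0.09047 years.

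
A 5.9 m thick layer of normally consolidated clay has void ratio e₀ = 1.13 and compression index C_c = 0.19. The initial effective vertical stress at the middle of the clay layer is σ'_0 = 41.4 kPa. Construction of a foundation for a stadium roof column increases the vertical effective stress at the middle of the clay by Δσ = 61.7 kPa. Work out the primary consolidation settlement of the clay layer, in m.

S_c ≈ 0.209 m

Final effective stress: σ'_f = σ'_0 + Δσ = 41.4 + 61.7 = 103.1 kPa.
Normally consolidated clay, so the full stress increment lies on the virgin compression line:
S_c = C_c·H/(1+e₀)·log₁₀(σ'_f/σ'_0) = 0.19×5.9/(1+1.13)×log₁₀(103.1/41.4)
    = 0.52629 × 0.39626 = 0.2085 m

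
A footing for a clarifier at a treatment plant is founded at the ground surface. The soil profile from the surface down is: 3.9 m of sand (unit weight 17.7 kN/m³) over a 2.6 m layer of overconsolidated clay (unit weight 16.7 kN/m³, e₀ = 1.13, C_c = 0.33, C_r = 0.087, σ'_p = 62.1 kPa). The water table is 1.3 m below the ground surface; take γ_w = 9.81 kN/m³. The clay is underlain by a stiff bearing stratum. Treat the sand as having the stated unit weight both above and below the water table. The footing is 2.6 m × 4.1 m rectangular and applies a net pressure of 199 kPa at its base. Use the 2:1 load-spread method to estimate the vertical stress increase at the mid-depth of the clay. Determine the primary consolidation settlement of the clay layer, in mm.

Mid-depth of clay below the ground surface: z = 3.9 + 2.6/2 = 5.2 m.
Total vertical stress at mid-clay: σ_v = 17.7×3.9 + 16.7×1.3 = 90.74 kPa.
Pore pressure: u = 9.81×(5.2 − 1.3) = 38.259 kPa.
Initial effective stress: σ'_0 = σ_v − u = 90.74 − 38.259 = 52.481 kPa.
Stress increase at mid-clay by the 2:1 spreading method:
Δσ = qBL/((B+z)(L+z)) = 199×2.6×4.1/((2.6+5.2)(4.1+5.2)) = 29.244 kPa
Final effective stress: σ'_f = 52.481 + 29.244 = 81.725 kPa.
σ'_f = 81.725 > σ'_p = 62.1 kPa, so the stress path crosses the preconsolidation pressure — recompression up to σ'_p, then virgin compression beyond:
S_c = H/(1+e₀)·[C_r·log₁₀(σ'_p/σ'_0) + C_c·log₁₀(σ'_f/σ'_p)]
    = 2.6/2.13 × [0.087×log₁₀(62.1/52.481) + 0.33×log₁₀(81.725/62.1)]
    = 1.2207 × [0.0063588 + 0.039357] = 0.05581 m

S_c ≈ 55.8 mm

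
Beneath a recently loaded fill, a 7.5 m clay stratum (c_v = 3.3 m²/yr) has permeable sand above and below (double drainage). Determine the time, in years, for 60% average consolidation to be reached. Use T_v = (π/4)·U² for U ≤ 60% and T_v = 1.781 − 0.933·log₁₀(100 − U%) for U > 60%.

t ≈ 1.2 years

Drainage path length: H_d = H/2 = 3.75 m (double drainage).
U ≤ 60%: T_v = (π/4)·U² = (π/4)×0.6² = 0.28274.
t = T_v·H_d²/c_v = 0.28274×3.75²/3.3 = 1.205 years.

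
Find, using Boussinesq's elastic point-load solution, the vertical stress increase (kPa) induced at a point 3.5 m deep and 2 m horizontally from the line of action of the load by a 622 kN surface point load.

Boussinesq vertical stress below a point load on an elastic half-space:
Δσ_z = 3P/(2πz²) · [1 + (r/z)²]^(−5/2)
r/z = 2/3.5 = 0.57143; [1+(r/z)²]^(−5/2) = 0.49341.
Δσ_z = 3×622/(2π×3.5²) × 0.49341 = 24.244 × 0.49341 = 11.96 kPa

Δσ_z ≈ 12 kPa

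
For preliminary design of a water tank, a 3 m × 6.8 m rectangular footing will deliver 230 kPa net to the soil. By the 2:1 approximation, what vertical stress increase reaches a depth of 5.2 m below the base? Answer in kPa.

By the 2:1 method the load spreads at 1 horizontal : 2 vertical, so at depth z the loaded area has grown by z in each plan dimension:
Δσ = qBL/((B+z)(L+z)) = 230×3×6.8/((3+5.2)(6.8+5.2)) = 47.683 kPa

Δσ_z ≈ 47.7 kPa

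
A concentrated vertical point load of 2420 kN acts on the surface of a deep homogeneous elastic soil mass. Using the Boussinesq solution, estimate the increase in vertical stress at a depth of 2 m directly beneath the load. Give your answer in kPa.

Δσ_z ≈ 289 kPa

Boussinesq vertical stress below a point load on an elastic half-space:
Δσ_z = 3P/(2πz²) · [1 + (r/z)²]^(−5/2)
r/z = 0/2 = 0; [1+(r/z)²]^(−5/2) = 1.
Δσ_z = 3×2420/(2π×2²) × 1 = 288.87 × 1 = 288.9 kPa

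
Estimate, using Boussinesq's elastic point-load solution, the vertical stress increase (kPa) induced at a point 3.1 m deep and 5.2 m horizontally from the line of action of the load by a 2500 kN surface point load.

Δσ_z ≈ 4.37 kPa

Boussinesq vertical stress below a point load on an elastic half-space:
Δσ_z = 3P/(2πz²) · [1 + (r/z)²]^(−5/2)
r/z = 5.2/3.1 = 1.6774; [1+(r/z)²]^(−5/2) = 0.035207.
Δσ_z = 3×2500/(2π×3.1²) × 0.035207 = 124.21 × 0.035207 = 4.373 kPa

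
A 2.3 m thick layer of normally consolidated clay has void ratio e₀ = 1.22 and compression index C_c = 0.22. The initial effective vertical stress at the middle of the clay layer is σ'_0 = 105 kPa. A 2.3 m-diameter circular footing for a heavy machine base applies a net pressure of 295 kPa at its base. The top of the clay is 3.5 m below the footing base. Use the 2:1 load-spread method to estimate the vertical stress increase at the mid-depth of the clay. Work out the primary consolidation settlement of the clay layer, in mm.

S_c ≈ 26.6 mm

Mid-depth of clay below the footing base: z = 3.5 + 2.3/2 = 4.65 m.
Stress increase at mid-clay by the 2:1 spreading method:
Δσ ≈ qD²/(D+z)² = 295×2.3²/(2.3+4.65)² = 32.308 kPa
Final effective stress: σ'_f = σ'_0 + Δσ = 105 + 32.308 = 137.31 kPa.
Normally consolidated clay, so the full stress increment lies on the virgin compression line:
S_c = C_c·H/(1+e₀)·log₁₀(σ'_f/σ'_0) = 0.22×2.3/(1+1.22)×log₁₀(137.31/105)
    = 0.22793 × 0.11651 = 0.02656 m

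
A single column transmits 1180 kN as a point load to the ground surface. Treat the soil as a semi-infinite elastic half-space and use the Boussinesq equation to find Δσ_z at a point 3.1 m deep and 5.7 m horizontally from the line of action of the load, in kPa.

Boussinesq vertical stress below a point load on an elastic half-space:
Δσ_z = 3P/(2πz²) · [1 + (r/z)²]^(−5/2)
r/z = 5.7/3.1 = 1.8387; [1+(r/z)²]^(−5/2) = 0.024894.
Δσ_z = 3×1180/(2π×3.1²) × 0.024894 = 58.627 × 0.024894 = 1.459 kPa

Δσ_z ≈ 1.46 kPa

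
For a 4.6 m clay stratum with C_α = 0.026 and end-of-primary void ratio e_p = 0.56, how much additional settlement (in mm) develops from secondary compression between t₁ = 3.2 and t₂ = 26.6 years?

Secondary compression: S_s = C_α·H/(1+e_p)·log₁₀(t₂/t₁)
S_s = 0.026×4.6/(1+0.56)×log₁₀(26.6/3.2)
    = 0.07667 × 0.9197 = 0.07051 m

S_s ≈ 70.5 mm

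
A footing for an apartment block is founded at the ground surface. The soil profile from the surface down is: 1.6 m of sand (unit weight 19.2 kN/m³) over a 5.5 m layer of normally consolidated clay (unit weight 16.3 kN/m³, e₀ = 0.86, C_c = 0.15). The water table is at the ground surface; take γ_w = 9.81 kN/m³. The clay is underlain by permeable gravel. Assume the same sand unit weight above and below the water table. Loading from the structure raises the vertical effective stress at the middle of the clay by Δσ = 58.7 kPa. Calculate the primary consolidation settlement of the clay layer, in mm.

S_c ≈ 197 mm

Mid-depth of clay below the ground surface: z = 1.6 + 5.5/2 = 4.35 m.
Total vertical stress at mid-clay: σ_v = 19.2×1.6 + 16.3×2.75 = 75.545 kPa.
Pore pressure: u = 9.81×(4.35 − 0) = 42.673 kPa.
Initial effective stress: σ'_0 = σ_v − u = 75.545 − 42.673 = 32.872 kPa.
Final effective stress: σ'_f = σ'_0 + Δσ = 32.872 + 58.7 = 91.572 kPa.
Normally consolidated clay, so the full stress increment lies on the virgin compression line:
S_c = C_c·H/(1+e₀)·log₁₀(σ'_f/σ'_0) = 0.15×5.5/(1+0.86)×log₁₀(91.572/32.872)
    = 0.44355 × 0.44494 = 0.1974 m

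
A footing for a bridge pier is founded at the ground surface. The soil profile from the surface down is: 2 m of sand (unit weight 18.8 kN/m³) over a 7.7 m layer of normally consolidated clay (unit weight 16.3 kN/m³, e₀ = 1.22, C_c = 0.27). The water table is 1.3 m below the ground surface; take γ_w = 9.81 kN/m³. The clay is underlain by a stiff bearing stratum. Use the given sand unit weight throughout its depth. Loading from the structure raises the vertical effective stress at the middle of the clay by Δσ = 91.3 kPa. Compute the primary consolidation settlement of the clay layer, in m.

Mid-depth of clay below the ground surface: z = 2 + 7.7/2 = 5.85 m.
Total vertical stress at mid-clay: σ_v = 18.8×2 + 16.3×3.85 = 100.36 kPa.
Pore pressure: u = 9.81×(5.85 − 1.3) = 44.636 kPa.
Initial effective stress: σ'_0 = σ_v − u = 100.36 − 44.636 = 55.724 kPa.
Final effective stress: σ'_f = σ'_0 + Δσ = 55.724 + 91.3 = 147.02 kPa.
Normally consolidated clay, so the full stress increment lies on the virgin compression line:
S_c = C_c·H/(1+e₀)·log₁₀(σ'_f/σ'_0) = 0.27×7.7/(1+1.22)×log₁₀(147.02/55.724)
    = 0.93649 × 0.42133 = 0.3946 m

S_c ≈ 0.395 m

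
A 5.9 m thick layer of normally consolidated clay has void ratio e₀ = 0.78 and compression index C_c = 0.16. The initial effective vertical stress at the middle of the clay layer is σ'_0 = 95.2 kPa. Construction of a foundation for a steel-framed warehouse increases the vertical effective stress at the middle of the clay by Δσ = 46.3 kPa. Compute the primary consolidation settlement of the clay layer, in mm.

Final effective stress: σ'_f = σ'_0 + Δσ = 95.2 + 46.3 = 141.5 kPa.
Normally consolidated clay, so the full stress increment lies on the virgin compression line:
S_c = C_c·H/(1+e₀)·log₁₀(σ'_f/σ'_0) = 0.16×5.9/(1+0.78)×log₁₀(141.5/95.2)
    = 0.53034 × 0.17212 = 0.09128 m

S_c ≈ 91.3 mm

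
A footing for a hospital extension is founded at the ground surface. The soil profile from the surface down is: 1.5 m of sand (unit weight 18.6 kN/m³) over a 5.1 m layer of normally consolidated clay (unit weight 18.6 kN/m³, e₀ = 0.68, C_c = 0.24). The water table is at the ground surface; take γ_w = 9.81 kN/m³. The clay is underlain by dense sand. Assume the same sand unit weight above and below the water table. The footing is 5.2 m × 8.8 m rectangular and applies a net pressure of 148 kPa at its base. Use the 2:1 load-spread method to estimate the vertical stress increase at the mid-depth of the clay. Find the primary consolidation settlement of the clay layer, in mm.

S_c ≈ 302 mm

Mid-depth of clay below the ground surface: z = 1.5 + 5.1/2 = 4.05 m.
Total vertical stress at mid-clay: σ_v = 18.6×1.5 + 18.6×2.55 = 75.33 kPa.
Pore pressure: u = 9.81×(4.05 − 0) = 39.73 kPa.
Initial effective stress: σ'_0 = σ_v − u = 75.33 − 39.73 = 35.6 kPa.
Stress increase at mid-clay by the 2:1 spreading method:
Δσ = qBL/((B+z)(L+z)) = 148×5.2×8.8/((5.2+4.05)(8.8+4.05)) = 56.977 kPa
Final effective stress: σ'_f = σ'_0 + Δσ = 35.6 + 56.977 = 92.577 kPa.
Normally consolidated clay, so the full stress increment lies on the virgin compression line:
S_c = C_c·H/(1+e₀)·log₁₀(σ'_f/σ'_0) = 0.24×5.1/(1+0.68)×log₁₀(92.577/35.6)
    = 0.72857 × 0.41505 = 0.3024 m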